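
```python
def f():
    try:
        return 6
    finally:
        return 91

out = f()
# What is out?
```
91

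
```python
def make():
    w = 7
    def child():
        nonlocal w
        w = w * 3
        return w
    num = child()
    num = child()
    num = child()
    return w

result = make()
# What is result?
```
189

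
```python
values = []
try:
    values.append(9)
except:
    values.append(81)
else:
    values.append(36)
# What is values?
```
[9, 36]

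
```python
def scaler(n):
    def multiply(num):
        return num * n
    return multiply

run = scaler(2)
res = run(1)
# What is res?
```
2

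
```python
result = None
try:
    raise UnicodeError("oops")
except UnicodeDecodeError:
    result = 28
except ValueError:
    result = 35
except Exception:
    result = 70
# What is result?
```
35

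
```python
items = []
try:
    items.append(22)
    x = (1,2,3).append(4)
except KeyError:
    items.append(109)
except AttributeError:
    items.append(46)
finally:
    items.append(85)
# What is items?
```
[22, 46, 85]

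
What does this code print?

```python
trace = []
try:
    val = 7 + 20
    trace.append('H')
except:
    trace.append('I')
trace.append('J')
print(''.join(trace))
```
HJ

No exception, try block completes normally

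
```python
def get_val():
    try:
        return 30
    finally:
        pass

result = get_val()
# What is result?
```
30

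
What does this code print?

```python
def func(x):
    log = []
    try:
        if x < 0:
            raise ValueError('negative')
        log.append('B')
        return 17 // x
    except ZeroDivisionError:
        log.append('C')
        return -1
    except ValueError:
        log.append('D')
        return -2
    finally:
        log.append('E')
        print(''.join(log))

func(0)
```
BCE

x=0 causes ZeroDivisionError, caught, finally prints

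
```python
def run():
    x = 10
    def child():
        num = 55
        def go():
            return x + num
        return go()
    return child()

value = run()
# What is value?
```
65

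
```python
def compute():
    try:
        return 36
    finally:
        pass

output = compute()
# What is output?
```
36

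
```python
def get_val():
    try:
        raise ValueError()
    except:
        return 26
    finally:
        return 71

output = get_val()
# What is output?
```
71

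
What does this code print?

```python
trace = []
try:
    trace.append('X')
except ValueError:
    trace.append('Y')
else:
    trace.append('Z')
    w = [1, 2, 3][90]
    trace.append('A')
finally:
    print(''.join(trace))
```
XZ

Try succeeds, else appends 'Z', IndexError in else is uncaught, finally prints before exception propagates ('A' never appended)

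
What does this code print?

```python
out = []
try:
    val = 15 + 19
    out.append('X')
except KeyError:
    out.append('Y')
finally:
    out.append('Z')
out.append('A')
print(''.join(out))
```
XZA

finally runs after normal execution too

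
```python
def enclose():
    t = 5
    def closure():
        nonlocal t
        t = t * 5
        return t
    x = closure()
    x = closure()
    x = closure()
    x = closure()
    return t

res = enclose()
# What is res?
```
3125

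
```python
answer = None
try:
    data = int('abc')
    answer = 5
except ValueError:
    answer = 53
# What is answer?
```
53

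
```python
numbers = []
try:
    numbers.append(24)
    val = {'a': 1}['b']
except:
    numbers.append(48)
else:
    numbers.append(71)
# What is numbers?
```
[24, 48]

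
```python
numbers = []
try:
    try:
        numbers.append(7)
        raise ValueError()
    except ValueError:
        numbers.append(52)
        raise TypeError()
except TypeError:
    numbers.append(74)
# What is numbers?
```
[7, 52, 74]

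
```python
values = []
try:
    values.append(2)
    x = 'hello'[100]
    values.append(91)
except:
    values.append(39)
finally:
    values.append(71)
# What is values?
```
[2, 39, 71]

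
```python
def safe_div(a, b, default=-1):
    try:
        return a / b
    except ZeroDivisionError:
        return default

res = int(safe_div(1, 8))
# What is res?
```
0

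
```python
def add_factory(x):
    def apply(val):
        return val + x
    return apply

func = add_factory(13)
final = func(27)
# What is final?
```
40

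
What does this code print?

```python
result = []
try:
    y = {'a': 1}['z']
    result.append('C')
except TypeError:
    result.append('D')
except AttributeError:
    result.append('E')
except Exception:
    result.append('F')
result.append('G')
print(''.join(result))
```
FG

KeyError not specifically caught, falls to Exception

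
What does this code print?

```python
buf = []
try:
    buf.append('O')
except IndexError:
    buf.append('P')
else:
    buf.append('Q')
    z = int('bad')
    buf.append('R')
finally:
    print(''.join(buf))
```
OQ

Try succeeds, else appends 'Q', ValueError in else is uncaught, finally prints before exception propagates ('R' never appended)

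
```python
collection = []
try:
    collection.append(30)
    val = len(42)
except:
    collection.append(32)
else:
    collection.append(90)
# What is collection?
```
[30, 32]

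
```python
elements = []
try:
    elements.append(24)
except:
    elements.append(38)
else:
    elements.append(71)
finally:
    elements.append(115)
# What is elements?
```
[24, 71, 115]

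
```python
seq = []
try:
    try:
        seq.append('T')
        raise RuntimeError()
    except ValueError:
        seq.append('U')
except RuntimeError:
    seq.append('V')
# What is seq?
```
['T', 'V']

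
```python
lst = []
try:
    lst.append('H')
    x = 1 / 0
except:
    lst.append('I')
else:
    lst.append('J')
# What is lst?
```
['H', 'I']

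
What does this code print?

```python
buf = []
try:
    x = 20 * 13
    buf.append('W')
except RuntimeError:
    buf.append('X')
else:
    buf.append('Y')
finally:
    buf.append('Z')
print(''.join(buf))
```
WYZ

else runs before finally when no exception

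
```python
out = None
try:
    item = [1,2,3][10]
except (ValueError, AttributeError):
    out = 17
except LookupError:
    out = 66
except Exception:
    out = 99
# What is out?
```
66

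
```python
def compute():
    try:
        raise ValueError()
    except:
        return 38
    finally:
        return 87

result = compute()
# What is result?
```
87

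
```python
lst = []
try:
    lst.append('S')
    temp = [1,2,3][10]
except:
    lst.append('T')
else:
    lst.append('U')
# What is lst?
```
['S', 'T']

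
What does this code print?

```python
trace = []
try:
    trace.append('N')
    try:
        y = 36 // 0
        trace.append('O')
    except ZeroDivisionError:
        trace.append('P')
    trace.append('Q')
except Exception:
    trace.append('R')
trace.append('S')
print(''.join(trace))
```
NPQS

Inner exception caught by inner handler, outer continues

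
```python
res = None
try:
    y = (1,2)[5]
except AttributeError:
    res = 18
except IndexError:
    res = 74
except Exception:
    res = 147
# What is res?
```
74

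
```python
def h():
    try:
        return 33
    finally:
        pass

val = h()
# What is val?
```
33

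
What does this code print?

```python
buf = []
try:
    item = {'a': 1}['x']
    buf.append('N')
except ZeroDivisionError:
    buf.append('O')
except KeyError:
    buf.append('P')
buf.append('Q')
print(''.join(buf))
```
PQ

KeyError is caught by its specific handler, not ZeroDivisionError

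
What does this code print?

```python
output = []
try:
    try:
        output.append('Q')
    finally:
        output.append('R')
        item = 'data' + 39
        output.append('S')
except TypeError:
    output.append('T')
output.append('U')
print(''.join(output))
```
QRTU

Exception in inner finally caught by outer except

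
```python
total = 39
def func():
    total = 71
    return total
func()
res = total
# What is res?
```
39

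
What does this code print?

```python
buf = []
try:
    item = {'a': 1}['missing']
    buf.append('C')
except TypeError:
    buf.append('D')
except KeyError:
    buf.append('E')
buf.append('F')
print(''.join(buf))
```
EF

KeyError is caught by its specific handler, not TypeError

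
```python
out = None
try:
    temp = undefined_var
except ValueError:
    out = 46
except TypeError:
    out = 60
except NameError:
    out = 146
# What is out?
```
146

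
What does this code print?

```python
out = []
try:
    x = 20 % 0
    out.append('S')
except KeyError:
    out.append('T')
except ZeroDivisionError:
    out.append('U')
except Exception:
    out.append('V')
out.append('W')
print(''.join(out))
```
UW

ZeroDivisionError matches before generic Exception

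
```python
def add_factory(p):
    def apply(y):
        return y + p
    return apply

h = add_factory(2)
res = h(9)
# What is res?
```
11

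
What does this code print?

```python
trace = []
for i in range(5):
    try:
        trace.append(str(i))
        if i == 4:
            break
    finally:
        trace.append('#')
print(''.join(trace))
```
0#1#2#3#4#

finally runs even when breaking out of loop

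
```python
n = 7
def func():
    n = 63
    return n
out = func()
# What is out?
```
63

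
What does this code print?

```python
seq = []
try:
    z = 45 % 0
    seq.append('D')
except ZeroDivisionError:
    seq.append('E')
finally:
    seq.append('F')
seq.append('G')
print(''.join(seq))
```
EFG

finally always runs, even after exception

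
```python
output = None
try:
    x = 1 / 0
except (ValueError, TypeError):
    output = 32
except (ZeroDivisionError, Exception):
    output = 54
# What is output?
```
54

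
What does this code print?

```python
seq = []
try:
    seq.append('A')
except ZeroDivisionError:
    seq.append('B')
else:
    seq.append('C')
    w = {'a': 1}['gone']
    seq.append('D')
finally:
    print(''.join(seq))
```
AC

Try succeeds, else appends 'C', KeyError in else is uncaught, finally prints before exception propagates ('D' never appended)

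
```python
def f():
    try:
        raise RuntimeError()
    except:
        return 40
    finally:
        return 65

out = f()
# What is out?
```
65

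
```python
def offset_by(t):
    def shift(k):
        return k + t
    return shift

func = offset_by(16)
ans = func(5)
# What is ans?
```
21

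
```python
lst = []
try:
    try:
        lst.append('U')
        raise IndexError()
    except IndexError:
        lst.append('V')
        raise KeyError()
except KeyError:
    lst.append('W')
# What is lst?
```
['U', 'V', 'W']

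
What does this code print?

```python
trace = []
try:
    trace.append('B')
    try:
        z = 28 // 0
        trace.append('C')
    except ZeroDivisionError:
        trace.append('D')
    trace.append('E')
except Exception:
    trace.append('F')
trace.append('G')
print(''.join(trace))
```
BDEG

Inner exception caught by inner handler, outer continues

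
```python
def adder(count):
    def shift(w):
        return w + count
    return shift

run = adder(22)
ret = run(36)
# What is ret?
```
58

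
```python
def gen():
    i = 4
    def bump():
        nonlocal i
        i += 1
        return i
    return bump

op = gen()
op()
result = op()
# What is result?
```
6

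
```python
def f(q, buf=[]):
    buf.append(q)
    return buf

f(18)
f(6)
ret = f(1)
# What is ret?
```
[18, 6, 1]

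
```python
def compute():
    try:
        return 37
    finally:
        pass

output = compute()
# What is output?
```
37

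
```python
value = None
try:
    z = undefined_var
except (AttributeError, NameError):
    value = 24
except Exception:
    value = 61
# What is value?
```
24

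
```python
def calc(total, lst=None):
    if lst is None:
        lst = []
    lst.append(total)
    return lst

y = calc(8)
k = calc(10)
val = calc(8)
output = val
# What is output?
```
[8]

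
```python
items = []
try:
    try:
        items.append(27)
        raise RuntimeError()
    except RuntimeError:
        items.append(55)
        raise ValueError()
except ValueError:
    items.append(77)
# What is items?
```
[27, 55, 77]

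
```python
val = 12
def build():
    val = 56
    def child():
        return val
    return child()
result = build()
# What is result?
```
56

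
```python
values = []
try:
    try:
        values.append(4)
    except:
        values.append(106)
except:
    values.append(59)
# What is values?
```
[4]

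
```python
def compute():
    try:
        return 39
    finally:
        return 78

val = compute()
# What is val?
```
78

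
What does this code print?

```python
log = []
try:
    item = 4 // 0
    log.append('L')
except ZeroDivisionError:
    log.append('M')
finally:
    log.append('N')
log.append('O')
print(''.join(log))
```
MNO

finally always runs, even after exception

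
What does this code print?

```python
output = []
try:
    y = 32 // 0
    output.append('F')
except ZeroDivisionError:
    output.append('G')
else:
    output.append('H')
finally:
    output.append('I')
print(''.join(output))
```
GI

Exception: except runs, else skipped, finally runs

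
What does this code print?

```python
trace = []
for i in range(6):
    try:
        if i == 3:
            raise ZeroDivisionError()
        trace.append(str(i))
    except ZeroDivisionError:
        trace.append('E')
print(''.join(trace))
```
012E45

Exception on i=3 caught, loop continues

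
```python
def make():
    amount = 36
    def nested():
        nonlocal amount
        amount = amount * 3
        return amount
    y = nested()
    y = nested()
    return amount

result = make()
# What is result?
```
324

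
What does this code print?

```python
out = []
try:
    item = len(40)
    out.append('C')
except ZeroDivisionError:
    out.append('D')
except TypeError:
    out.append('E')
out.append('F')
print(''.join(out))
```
EF

TypeError is caught by its specific handler, not ZeroDivisionError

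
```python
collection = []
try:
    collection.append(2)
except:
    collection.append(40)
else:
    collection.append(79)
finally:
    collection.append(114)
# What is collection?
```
[2, 79, 114]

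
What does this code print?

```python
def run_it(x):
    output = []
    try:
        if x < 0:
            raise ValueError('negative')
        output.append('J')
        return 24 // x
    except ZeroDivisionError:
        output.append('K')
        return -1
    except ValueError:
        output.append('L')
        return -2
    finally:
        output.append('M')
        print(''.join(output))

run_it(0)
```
JKM

x=0 causes ZeroDivisionError, caught, finally prints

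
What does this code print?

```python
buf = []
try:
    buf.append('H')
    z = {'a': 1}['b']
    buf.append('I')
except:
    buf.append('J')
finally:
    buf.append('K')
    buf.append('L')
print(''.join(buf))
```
HJKL

Code before exception runs, then except, then all of finally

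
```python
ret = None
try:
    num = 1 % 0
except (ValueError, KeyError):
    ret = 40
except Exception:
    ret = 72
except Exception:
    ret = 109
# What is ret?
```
72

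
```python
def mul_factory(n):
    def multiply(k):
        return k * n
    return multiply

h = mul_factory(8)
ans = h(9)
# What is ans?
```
72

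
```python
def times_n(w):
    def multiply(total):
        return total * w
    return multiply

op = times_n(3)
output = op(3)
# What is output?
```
9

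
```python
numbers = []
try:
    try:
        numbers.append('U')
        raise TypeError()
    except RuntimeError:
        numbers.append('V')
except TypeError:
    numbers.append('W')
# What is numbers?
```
['U', 'W']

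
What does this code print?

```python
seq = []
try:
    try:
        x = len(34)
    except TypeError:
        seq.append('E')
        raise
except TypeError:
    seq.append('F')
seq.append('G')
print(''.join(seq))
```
EFG

raise without argument re-raises current exception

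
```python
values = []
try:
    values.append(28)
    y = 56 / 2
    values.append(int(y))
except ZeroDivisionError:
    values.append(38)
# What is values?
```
[28, 28]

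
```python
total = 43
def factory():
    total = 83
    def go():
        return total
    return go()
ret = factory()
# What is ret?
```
83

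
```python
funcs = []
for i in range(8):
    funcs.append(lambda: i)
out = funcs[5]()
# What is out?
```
7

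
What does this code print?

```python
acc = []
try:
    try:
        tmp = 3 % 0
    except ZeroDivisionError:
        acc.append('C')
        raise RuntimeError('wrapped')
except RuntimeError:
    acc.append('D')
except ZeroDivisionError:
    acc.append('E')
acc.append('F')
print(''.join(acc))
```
CDF

RuntimeError raised and caught, original ZeroDivisionError not re-raised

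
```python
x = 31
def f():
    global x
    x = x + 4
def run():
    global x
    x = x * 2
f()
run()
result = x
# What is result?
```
70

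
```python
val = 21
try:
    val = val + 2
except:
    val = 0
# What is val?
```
23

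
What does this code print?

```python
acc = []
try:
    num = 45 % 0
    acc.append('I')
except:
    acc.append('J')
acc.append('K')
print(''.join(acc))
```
JK

Exception raised in try, caught by bare except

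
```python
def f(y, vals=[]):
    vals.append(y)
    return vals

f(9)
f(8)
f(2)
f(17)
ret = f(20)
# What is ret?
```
[9, 8, 2, 17, 20]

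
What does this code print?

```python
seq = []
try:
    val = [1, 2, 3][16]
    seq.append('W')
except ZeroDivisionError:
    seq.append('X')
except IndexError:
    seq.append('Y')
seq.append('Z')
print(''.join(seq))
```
YZ

IndexError is caught by its specific handler, not ZeroDivisionError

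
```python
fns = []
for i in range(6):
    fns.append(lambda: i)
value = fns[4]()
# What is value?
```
5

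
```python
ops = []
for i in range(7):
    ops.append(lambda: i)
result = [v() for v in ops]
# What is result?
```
[6, 6, 6, 6, 6, 6, 6]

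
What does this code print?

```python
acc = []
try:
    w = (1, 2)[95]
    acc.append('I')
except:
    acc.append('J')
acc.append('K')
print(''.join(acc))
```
JK

Exception raised in try, caught by bare except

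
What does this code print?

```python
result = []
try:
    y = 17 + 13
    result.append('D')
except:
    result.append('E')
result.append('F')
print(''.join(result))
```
DF

No exception, try block completes normally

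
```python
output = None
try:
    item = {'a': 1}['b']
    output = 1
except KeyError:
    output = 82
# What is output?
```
82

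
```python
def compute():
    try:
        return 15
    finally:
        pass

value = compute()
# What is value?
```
15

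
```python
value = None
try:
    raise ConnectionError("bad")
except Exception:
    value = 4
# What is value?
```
4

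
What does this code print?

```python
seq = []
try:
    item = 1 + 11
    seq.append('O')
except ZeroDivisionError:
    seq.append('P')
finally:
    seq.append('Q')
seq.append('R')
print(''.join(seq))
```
OQR

finally runs after normal execution too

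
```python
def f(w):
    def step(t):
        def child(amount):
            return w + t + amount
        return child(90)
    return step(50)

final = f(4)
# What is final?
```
144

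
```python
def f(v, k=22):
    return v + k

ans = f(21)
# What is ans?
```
43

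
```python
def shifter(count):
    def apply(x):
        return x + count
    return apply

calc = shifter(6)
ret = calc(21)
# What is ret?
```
27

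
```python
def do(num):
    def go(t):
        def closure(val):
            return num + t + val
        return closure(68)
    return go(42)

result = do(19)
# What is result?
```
129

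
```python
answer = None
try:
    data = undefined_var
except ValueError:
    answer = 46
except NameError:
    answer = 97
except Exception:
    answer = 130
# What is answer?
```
97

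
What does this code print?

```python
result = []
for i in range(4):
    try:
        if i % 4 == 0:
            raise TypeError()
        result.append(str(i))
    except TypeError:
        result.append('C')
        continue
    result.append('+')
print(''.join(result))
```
C1+2+3+

continue in except skips rest of loop body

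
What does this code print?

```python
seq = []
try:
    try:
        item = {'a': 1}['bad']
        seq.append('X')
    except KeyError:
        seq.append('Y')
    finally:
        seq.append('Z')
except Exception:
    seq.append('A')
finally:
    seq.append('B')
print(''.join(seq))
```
YZB

Both finally blocks run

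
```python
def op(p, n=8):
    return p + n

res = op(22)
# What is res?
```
30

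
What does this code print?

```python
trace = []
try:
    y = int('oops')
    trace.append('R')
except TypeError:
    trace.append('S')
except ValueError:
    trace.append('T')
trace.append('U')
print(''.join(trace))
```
TU

ValueError is caught by its specific handler, not TypeError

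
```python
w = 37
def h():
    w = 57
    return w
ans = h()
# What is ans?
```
57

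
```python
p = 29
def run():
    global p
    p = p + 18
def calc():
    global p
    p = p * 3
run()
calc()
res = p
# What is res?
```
141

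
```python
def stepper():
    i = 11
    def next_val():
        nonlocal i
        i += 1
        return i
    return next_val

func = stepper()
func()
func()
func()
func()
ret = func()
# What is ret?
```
16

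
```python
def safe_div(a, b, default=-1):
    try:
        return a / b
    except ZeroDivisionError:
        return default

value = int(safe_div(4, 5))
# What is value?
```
0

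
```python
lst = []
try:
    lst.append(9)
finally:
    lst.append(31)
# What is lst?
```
[9, 31]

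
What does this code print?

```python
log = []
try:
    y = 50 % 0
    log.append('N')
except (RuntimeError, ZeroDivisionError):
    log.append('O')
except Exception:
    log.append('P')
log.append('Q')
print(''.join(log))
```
OQ

ZeroDivisionError matches tuple containing it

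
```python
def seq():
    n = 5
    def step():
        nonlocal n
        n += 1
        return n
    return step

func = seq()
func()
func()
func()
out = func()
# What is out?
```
9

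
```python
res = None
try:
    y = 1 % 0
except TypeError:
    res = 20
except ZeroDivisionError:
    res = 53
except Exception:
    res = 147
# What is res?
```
53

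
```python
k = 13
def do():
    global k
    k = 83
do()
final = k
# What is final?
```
83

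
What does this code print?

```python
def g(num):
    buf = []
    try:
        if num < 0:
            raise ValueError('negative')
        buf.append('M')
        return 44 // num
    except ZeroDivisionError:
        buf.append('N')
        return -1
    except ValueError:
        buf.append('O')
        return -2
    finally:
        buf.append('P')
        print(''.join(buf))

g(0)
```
MNP

num=0 causes ZeroDivisionError, caught, finally prints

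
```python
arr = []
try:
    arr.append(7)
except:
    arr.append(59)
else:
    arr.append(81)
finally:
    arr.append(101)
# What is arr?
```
[7, 81, 101]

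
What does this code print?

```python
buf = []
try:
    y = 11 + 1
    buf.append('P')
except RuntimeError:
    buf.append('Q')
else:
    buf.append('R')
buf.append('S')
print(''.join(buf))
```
PRS

else block runs when no exception occurs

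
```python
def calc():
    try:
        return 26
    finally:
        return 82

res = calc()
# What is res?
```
82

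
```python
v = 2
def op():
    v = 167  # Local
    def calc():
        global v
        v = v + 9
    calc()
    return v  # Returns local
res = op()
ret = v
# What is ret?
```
11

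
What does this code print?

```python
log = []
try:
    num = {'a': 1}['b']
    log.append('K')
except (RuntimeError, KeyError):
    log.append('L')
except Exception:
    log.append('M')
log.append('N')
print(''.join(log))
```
LN

KeyError matches tuple containing it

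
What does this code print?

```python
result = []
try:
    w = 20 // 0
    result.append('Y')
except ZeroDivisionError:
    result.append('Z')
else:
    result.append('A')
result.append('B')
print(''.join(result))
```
ZB

else block skipped when exception is caught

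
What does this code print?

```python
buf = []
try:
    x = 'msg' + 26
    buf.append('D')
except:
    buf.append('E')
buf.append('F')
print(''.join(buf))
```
EF

Exception raised in try, caught by bare except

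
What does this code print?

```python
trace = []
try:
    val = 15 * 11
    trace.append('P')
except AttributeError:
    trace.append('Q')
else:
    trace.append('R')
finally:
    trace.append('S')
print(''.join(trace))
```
PRS

else runs before finally when no exception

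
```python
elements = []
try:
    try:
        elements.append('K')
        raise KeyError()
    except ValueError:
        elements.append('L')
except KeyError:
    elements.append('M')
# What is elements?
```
['K', 'M']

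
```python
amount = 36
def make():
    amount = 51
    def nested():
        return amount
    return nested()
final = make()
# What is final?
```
51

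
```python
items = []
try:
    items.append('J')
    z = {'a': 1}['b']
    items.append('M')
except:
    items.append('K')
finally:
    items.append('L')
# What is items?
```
['J', 'K', 'L']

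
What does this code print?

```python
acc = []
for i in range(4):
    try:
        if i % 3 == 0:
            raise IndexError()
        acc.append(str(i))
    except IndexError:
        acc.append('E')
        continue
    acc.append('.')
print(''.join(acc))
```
E1.2.E

continue in except skips rest of loop body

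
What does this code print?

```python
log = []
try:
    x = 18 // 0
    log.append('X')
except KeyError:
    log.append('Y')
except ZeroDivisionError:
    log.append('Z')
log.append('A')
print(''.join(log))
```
ZA

ZeroDivisionError is caught by its specific handler, not KeyError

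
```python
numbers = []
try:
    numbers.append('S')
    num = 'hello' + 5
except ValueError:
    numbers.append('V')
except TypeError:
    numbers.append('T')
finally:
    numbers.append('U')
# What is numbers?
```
['S', 'T', 'U']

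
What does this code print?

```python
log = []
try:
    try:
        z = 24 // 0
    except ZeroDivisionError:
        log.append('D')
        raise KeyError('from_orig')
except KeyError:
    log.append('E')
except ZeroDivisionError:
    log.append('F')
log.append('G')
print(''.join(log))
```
DEG

KeyError raised and caught, original ZeroDivisionError not re-raised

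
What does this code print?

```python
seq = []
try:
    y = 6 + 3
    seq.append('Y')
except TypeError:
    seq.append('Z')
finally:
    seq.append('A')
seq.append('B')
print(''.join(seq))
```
YAB

finally runs after normal execution too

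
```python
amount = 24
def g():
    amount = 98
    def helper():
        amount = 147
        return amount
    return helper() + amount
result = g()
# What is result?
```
245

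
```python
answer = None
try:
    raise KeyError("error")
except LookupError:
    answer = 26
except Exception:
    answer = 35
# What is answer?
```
26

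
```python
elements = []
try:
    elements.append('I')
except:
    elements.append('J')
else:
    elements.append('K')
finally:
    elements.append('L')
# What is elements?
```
['I', 'K', 'L']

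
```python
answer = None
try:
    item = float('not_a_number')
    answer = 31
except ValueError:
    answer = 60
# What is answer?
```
60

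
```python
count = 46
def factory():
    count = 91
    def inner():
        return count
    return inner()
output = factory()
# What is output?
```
91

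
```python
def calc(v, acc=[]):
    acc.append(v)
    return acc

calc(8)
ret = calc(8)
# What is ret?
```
[8, 8]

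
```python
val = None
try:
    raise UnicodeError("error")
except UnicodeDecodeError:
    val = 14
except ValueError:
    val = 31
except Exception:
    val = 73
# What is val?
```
31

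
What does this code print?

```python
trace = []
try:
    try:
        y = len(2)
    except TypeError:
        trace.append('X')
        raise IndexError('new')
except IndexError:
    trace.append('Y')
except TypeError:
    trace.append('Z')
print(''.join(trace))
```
XY

New IndexError raised, caught by outer IndexError handler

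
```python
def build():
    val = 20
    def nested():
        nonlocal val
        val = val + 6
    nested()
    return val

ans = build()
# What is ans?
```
26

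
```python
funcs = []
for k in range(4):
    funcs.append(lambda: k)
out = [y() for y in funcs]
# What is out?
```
[3, 3, 3, 3]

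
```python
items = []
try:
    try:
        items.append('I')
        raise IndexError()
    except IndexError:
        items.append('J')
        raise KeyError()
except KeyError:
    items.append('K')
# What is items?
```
['I', 'J', 'K']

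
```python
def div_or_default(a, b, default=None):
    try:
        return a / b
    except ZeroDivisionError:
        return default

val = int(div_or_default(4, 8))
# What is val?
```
0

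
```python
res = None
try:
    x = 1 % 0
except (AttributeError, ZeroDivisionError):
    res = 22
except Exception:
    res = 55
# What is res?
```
22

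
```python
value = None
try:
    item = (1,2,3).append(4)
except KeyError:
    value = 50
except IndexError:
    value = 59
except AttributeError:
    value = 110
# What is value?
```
110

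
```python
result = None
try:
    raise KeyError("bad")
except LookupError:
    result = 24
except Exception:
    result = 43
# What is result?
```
24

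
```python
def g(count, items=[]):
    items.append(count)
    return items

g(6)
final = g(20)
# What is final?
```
[6, 20]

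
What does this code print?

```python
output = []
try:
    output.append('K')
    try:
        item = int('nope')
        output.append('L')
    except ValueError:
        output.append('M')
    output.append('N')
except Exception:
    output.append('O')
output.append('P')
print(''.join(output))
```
KMNP

Inner exception caught by inner handler, outer continues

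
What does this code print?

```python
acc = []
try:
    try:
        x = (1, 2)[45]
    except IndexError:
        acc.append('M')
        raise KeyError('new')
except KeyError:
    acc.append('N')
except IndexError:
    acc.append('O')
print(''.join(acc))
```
MN

New KeyError raised, caught by outer KeyError handler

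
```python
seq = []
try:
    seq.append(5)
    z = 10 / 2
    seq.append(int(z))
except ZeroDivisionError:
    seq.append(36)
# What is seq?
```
[5, 5]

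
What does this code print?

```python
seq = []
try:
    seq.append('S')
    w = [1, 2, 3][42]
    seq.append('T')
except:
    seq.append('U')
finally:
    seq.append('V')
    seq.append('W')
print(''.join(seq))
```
SUVW

Code before exception runs, then except, then all of finally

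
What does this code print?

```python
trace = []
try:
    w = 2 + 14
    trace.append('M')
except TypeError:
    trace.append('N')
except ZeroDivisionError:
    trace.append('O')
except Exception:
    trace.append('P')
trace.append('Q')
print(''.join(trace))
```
MQ

No exception, try block completes normally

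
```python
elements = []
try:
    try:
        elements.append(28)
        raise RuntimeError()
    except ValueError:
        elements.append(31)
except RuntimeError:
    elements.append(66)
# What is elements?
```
[28, 66]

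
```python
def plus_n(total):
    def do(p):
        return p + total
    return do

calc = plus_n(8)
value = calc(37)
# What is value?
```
45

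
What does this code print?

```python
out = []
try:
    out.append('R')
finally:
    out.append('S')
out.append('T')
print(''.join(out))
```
RST

try/finally without except, no exception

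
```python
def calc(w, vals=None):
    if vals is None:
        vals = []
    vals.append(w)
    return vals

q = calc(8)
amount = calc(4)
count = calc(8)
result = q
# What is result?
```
[8]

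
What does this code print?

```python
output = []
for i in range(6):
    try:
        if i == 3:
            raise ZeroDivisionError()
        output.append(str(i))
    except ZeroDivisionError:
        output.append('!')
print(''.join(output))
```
012!45

Exception on i=3 caught, loop continues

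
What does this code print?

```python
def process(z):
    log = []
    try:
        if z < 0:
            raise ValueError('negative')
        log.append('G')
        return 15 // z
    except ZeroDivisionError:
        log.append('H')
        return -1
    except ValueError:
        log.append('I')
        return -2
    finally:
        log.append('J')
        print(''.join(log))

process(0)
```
GHJ

z=0 causes ZeroDivisionError, caught, finally prints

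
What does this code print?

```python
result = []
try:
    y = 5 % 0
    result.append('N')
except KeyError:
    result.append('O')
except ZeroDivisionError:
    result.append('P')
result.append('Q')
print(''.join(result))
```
PQ

ZeroDivisionError is caught by its specific handler, not KeyError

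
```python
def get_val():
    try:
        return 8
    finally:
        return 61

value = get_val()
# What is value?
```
61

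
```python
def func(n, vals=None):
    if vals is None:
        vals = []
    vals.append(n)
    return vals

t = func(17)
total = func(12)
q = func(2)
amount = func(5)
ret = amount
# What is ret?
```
[5]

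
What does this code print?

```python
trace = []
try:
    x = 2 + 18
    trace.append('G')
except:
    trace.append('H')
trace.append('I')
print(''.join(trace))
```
GI

No exception, try block completes normally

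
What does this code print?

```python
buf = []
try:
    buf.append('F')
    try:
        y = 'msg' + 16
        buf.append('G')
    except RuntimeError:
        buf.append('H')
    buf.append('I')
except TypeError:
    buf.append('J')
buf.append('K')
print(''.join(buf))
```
FJK

Inner handler doesn't match, propagates to outer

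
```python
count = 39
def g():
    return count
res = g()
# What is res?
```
39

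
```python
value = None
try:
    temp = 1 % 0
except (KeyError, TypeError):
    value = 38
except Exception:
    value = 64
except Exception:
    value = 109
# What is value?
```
64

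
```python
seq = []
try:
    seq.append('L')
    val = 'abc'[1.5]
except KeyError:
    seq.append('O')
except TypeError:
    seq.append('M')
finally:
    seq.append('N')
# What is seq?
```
['L', 'M', 'N']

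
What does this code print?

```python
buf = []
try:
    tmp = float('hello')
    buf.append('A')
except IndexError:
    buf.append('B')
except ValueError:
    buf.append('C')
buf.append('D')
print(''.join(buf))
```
CD

ValueError is caught by its specific handler, not IndexError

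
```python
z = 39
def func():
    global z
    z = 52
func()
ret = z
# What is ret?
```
52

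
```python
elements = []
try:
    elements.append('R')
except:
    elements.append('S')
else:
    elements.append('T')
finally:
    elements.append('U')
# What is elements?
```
['R', 'T', 'U']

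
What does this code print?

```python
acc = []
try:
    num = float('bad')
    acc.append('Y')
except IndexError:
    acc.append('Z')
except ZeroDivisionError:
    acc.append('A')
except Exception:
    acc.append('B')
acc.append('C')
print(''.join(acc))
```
BC

ValueError not specifically caught, falls to Exception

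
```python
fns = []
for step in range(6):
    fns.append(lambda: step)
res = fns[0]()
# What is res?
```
5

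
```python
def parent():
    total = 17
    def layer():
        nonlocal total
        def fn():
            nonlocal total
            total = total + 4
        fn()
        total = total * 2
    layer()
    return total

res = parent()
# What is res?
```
42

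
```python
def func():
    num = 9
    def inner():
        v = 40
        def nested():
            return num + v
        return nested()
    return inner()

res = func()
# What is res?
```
49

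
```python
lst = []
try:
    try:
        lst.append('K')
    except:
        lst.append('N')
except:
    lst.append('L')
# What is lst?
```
['K']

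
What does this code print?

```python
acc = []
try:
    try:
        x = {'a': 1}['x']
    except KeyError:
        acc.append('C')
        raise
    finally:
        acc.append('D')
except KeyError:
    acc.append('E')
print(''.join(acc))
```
CDE

finally runs before re-raised exception propagates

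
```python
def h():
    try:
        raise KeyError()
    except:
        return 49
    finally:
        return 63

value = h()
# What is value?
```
63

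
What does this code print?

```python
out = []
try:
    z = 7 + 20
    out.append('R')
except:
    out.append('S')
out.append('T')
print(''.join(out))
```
RT

No exception, try block completes normally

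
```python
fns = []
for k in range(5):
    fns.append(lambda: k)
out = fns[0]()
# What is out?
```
4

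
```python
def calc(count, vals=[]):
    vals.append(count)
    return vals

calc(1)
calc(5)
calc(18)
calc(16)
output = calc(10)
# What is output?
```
[1, 5, 18, 16, 10]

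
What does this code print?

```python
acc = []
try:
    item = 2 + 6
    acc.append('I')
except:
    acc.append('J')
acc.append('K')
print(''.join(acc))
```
IK

No exception, try block completes normally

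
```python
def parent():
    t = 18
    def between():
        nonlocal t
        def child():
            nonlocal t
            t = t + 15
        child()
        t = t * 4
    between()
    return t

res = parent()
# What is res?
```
132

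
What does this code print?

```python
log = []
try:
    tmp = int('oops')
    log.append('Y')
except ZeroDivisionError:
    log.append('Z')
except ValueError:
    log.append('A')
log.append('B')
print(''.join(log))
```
AB

ValueError is caught by its specific handler, not ZeroDivisionError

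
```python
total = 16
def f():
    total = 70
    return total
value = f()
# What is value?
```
70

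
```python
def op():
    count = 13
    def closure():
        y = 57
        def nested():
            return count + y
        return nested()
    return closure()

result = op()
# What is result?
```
70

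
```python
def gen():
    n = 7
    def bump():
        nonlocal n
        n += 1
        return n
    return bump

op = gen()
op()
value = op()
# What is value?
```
9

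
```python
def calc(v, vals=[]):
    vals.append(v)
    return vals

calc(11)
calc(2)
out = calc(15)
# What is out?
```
[11, 2, 15]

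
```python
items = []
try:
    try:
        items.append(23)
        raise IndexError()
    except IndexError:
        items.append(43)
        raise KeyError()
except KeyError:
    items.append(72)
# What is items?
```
[23, 43, 72]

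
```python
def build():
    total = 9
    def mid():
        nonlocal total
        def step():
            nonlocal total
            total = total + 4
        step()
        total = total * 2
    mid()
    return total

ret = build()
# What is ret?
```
26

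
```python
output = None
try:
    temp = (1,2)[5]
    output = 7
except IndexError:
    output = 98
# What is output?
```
98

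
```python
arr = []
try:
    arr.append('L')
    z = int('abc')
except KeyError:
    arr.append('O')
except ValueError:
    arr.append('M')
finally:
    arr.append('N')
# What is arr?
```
['L', 'M', 'N']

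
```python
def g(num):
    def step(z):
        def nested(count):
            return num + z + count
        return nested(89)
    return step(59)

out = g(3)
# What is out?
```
151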